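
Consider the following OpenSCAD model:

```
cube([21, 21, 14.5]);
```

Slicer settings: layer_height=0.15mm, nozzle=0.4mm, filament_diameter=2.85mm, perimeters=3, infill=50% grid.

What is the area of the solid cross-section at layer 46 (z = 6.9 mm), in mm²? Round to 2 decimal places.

441.00 mm²

At z = 6.9 mm: the cube (footprint 21×21) is included at this height (area 441.00 mm²). Overall, the cross-section is a single solid region. Net area = 441.00 mm².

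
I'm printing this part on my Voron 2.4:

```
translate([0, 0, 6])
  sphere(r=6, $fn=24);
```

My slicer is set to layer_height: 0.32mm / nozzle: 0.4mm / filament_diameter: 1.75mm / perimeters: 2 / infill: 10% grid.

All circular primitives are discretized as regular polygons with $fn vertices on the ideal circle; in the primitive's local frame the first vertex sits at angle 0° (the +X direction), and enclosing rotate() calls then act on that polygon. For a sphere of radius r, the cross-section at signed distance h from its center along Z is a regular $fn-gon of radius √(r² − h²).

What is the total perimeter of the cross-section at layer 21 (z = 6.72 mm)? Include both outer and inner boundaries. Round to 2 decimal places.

At z = 6.72 mm: the sphere: section is a regular 24-gon, circumradius = √(r²−h²) = √(6²−0.72²) = 5.957 (perimeter = 2·24·5.957·sin(180°/24) = 37.32 mm). Overall, the cross-section is a single solid region. Total boundary length (outer) = 37.32 mm.

37.32 mm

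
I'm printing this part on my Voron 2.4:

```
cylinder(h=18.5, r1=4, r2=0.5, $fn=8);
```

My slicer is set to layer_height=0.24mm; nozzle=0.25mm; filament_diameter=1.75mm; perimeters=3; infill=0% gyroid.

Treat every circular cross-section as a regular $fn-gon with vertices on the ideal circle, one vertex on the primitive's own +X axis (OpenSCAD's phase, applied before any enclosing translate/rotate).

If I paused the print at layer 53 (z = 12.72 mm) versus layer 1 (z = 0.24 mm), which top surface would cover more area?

Layer 53 (z = 12.72): the cone: at t=0.688 of its height the radius interpolates to r₁+(r₂−r₁)t = 1.594, giving a regular 8-gon of that circumradius (area = (8/2)·1.594²·sin(360°/8) = 7.18 mm²). So its area = 7.18 mm². Layer 1 (z = 0.24): the cone contributes a regular 8-gon of circumradius 3.955 (interpolated between r1=4 and r2=0.5 at t=0.013) (area = (8/2)·3.955²·sin(360°/8) = 44.23 mm²). So its area = 44.23 mm². Layer 1 is larger (44.23 vs 7.18 mm²).

layer 1 (z = 0.24 mm)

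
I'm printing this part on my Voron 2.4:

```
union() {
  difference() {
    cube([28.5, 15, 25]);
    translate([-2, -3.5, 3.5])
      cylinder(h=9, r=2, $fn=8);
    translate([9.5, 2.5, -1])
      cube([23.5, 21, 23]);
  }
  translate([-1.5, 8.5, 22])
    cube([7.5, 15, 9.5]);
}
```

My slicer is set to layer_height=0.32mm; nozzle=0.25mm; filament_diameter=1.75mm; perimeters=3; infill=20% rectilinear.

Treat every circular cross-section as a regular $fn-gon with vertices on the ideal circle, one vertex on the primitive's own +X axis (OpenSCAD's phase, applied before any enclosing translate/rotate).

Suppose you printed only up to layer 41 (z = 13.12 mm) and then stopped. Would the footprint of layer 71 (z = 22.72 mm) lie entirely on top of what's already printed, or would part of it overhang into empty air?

Compare the two slices. At z = 13.12: the cube (footprint 28.5×15) is included at this height (area 427.50 mm²); the cylinder at (-2, -3.5) is not intersected at this z (z outside [3.5, 12.5]); the cube at (9.5, 2.5) (footprint 23.5×21) is included at this height (area 493.50 mm²); Taking the first minus the rest: starting from the 28.5×15 cube (427.50 mm²), the 23.5×21 cube at (9.5, 2.5) partially overlaps it — only the 237.50 mm² overlap (of its 493.50 mm²) is removed, clipping the outline — area = 190.00 mm²; the cube at (-1.5, 8.5) does not reach this height (z outside [22, 31.5]); Taking the union: only that combined region is present, so the union is just that shape — area = 190.00 mm². At z = 22.72: the 28.5×15 cube contributes its full rectangle (area 427.50 mm²); the cylinder at (-2, -3.5) is absent (z outside [3.5, 12.5]); the cube at (9.5, 2.5) is not intersected at this z (z outside [-1, 22]); After the difference (first − rest): none of the subtracted shapes is present at this height, so the 28.5×15 cube is unchanged — area = 427.50 mm²; the cube at (-1.5, 8.5) (footprint 7.5×15) is included at this height (area 112.50 mm²); Combining (union): the regions partially overlap — summed areas 540.00 mm² minus the doubly-counted overlap 39.00 mm² gives 501.00 mm² — area = 501.00 mm². Checking containment: at z = 22.72 the cross-section extends beyond the z = 13.12 cross-section by about 311.00 mm².

part overhangs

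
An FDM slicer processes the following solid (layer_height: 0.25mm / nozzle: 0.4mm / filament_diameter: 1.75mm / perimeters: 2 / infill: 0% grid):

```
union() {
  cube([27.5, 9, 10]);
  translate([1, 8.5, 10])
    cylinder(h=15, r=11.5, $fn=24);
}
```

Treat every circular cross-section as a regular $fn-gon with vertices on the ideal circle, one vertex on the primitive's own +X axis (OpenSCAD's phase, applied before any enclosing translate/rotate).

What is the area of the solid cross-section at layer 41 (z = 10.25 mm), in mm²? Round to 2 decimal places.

410.75 mm²

At z = 10.25 mm: the cube does not reach this height (z outside [0, 10]); the r=11.5 cylinder at (1, 8.5) gives a regular 24-gon of circumradius 11.5 (constant along its height) (area = (24/2)·11.500²·sin(360°/24) = 410.75 mm²); Taking the union: only the r=11.5 cylinder at (1, 8.5) is present, so the union is just that shape — area = 410.75 mm². Overall, the cross-section is a single solid region. Net area = 410.75 mm².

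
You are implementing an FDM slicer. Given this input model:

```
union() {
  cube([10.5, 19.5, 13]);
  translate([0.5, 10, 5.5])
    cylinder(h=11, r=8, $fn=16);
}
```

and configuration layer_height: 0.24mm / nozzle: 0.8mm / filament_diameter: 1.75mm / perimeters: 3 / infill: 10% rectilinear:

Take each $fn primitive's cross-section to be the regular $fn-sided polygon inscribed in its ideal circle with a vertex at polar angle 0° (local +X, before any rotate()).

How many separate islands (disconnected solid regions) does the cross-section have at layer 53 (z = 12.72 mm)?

1

At z = 12.72 mm: the cube (footprint 10.5×19.5) is included at this height; the r=8 cylinder at (0.5, 10) contributes a regular 16-gon of circumradius 8; Merging all regions: the regions partially overlap (shared area 105.92 mm²), so overlapping operands fuse into one piece — 1 connected region. Overall, the cross-section is a single solid region. Island count = 1.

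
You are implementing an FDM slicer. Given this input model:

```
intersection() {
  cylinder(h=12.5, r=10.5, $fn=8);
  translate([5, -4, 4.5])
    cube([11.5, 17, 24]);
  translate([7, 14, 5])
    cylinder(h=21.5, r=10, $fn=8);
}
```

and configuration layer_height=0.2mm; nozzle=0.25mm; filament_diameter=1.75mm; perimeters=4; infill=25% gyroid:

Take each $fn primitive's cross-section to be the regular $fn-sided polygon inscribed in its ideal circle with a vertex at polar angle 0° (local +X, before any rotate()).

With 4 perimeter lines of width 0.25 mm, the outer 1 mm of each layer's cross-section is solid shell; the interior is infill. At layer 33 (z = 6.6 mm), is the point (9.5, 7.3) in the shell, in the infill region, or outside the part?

outside

At z = 6.6 mm: the r=10.5 cylinder gives a regular 8-gon of circumradius 10.5 (constant along its height); the cube at (5, -4) (footprint 11.5×17) is included at this height; the r=10 cylinder at (7, 14) gives a regular 8-gon of circumradius 10 (constant along its height); After intersecting: the 11.5×17 cube at (5, -4) partially overlaps the r=10.5 cylinder; clipping to the common part keeps 49.32 mm²; the r=10 cylinder at (7, 14) partially overlaps the running intersection; clipping to the common part keeps 10.52 mm² — 1 connected region. Overall, the cross-section is a single solid region. The nearest boundary edge runs (7.42, 7.42)→(8.57, 4.65); distance from the point to it = 1.87 mm. The point is not inside any of the regions above, so it lies outside the cross-section (1.87 mm from the nearest boundary).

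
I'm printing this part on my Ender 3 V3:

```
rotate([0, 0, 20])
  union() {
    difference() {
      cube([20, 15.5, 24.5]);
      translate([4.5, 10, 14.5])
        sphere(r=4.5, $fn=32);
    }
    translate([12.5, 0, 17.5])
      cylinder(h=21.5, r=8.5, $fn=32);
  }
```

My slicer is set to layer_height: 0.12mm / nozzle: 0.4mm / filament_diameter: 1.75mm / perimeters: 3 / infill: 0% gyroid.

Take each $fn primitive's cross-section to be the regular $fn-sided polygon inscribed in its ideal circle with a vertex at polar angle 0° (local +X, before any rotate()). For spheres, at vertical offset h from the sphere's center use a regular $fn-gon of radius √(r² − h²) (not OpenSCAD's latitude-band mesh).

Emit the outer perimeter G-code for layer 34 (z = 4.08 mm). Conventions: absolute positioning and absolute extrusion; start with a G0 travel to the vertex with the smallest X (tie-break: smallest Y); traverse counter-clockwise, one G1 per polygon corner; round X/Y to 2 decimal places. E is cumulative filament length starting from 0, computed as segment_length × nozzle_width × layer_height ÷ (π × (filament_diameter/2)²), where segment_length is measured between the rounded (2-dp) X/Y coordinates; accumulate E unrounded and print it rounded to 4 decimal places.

At z = 4.08 mm: the cube (footprint 20×15.5) is included at this height; the sphere at (4.5, 10) is not intersected at this z (|z−center|=10.420 > r=4.5); Taking the first minus the rest: none of the subtracted shapes is present at this height, so the 20×15.5 cube is unchanged — 1 connected region; the cylinder at (12.5, 0) is not intersected at this z (z outside [17.5, 39]); Combining (union): only the result so far is present, so the union is just that shape — 1 connected region; (whole slice rotated 20° about Z — lengths, areas and connectivity unchanged). The outline is a single polygon with 4 vertices. Extrusion per mm of travel: 0.4 × 0.12 / (π × 0.875²) = 0.019956. Accumulating E over each segment gives final E = 1.4169.

G0 X-5.30 Y14.57 Z4.08
G1 X0.00 Y0.00 E0.3094
G1 X18.79 Y6.84 E0.7084
G1 X13.49 Y21.41 E1.0178
G1 X-5.30 Y14.57 E1.4169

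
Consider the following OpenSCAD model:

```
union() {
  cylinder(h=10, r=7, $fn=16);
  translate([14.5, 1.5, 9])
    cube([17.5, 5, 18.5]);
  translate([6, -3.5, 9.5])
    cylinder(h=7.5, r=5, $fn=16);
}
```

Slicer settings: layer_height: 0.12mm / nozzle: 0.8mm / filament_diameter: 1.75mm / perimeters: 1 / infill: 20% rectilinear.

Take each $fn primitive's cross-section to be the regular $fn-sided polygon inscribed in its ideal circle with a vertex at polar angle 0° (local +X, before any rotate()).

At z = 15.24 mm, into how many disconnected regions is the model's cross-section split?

2

At z = 15.24 mm: the cylinder is not intersected at this z (z outside [0, 10]); the cube at (14.5, 1.5) is present — its section is the full 17.5×5 rectangle; the r=5 cylinder at (6, -3.5) gives a regular 16-gon of circumradius 5 (constant along its height); Combining (union): the 2 present regions are separate (no shared area or edge), so areas and boundary lengths simply add and each stays a separate island — 2 connected regions. The result has 2 disconnected regions.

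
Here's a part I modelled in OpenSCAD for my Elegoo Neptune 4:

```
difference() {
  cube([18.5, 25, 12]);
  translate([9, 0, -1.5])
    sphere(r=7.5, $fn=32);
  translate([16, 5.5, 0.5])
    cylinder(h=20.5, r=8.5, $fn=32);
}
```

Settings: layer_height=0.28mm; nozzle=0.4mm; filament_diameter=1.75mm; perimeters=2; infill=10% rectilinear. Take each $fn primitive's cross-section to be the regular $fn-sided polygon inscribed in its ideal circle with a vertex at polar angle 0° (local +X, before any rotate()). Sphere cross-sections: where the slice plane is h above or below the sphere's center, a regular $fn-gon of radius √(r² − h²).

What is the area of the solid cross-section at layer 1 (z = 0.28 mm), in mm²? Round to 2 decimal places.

379.65 mm²

At z = 0.28 mm: the 18.5×25 cube contributes its full rectangle (area 462.50 mm²); the r=7.5 sphere at (9, 0) contributes a regular 32-gon of circumradius √(7.5²−1.78²) = 7.286 (area = (32/2)·7.286²·sin(360°/32) = 165.69 mm²); the cylinder at (16, 5.5) does not reach this height (z outside [0.5, 21]); Taking the first minus the rest: starting from the 18.5×25 cube (462.50 mm²), the r=7.5 sphere at (9, 0) partially overlaps it — only the 82.85 mm² overlap (of its 165.69 mm²) is removed, clipping the outline — area = 379.65 mm². Overall, the cross-section is a single solid region. Net area = 379.65 mm².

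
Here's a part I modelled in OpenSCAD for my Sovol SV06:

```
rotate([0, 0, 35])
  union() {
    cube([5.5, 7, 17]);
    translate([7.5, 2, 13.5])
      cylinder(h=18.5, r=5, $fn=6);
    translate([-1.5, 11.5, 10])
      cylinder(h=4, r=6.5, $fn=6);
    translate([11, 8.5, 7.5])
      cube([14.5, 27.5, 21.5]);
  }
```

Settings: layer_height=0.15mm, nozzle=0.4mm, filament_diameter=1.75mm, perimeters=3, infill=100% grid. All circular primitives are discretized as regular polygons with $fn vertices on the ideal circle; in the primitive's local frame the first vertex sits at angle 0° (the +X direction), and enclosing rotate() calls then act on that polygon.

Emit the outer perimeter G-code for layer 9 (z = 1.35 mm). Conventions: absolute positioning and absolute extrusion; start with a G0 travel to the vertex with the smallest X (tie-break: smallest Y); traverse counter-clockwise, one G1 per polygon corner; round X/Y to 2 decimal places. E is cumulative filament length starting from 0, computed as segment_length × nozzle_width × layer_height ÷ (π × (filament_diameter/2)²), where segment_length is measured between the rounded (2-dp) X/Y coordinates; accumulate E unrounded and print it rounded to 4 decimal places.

G0 X-4.02 Y5.73 Z1.35
G1 X0.00 Y0.00 E0.1746
G1 X4.51 Y3.15 E0.3118
G1 X0.49 Y8.89 E0.4866
G1 X-4.02 Y5.73 E0.6240

At z = 1.35 mm: the 5.5×7 cube contributes its full rectangle; the cylinder at (7.5, 2) does not reach this height (z outside [13.5, 32]); the cylinder at (-1.5, 11.5) is absent (z outside [10, 14]); the cube at (11, 8.5) is not intersected at this z (z outside [7.5, 29]); Combining (union): only the 5.5×7 cube is present, so the union is just that shape — 1 connected region; (rotated 35° about Z; rotation is an isometry so areas/perimeters/island counts are preserved). The outline is a single polygon with 4 vertices. Extrusion per mm of travel: 0.4 × 0.15 / (π × 0.875²) = 0.024945. Accumulating E over each segment gives final E = 0.6240.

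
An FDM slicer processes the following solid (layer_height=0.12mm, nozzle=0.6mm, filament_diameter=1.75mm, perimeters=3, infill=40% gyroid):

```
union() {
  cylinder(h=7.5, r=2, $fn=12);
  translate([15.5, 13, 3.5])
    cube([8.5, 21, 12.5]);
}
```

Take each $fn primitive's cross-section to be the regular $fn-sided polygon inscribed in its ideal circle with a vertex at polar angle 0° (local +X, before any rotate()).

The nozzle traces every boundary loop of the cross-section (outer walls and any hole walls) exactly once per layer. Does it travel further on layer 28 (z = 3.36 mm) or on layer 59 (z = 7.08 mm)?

layer 59 (z = 7.08 mm)

Layer 28 (z = 3.36): the r=2 cylinder gives a regular 12-gon of circumradius 2 (constant along its height) (perimeter = 2·12·2.000·sin(180°/12) = 12.42 mm); the cube at (15.5, 13) is not intersected at this z (z outside [3.5, 16]); Combining (union): only the r=2 cylinder is present, so the union is just that shape — boundary = 12.42 mm. So its perimeter = 12.42 mm. Layer 59 (z = 7.08): the r=2 cylinder contributes a regular 12-gon of circumradius 2 (perimeter = 2·12·2.000·sin(180°/12) = 12.42 mm); the cube at (15.5, 13) (footprint 8.5×21) is included at this height (perimeter 59.00 mm); Taking the union: the 2 present regions are separate (no shared area or edge), so areas and boundary lengths simply add and each stays a separate island — boundary = 71.42 mm. So its perimeter = 71.42 mm. Layer 59 is larger (71.42 vs 12.42 mm).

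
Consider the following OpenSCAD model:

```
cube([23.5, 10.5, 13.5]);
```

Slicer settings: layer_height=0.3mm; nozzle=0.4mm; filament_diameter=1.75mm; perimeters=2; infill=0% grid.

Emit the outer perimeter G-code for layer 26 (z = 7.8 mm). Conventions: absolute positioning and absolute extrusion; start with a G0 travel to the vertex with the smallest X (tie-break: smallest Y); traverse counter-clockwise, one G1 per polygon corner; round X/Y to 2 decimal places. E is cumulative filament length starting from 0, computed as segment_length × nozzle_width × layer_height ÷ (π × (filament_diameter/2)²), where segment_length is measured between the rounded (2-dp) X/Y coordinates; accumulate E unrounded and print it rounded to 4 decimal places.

G0 X0.00 Y0.00 Z7.80
G1 X23.50 Y0.00 E1.1724
G1 X23.50 Y10.50 E1.6963
G1 X0.00 Y10.50 E2.8687
G1 X0.00 Y0.00 E3.3925

At z = 7.8 mm: the 23.5×10.5 cube contributes its full rectangle. The outline is a single polygon with 4 vertices. Extrusion per mm of travel: 0.4 × 0.3 / (π × 0.875²) = 0.049890. Accumulating E over each segment gives final E = 3.3925.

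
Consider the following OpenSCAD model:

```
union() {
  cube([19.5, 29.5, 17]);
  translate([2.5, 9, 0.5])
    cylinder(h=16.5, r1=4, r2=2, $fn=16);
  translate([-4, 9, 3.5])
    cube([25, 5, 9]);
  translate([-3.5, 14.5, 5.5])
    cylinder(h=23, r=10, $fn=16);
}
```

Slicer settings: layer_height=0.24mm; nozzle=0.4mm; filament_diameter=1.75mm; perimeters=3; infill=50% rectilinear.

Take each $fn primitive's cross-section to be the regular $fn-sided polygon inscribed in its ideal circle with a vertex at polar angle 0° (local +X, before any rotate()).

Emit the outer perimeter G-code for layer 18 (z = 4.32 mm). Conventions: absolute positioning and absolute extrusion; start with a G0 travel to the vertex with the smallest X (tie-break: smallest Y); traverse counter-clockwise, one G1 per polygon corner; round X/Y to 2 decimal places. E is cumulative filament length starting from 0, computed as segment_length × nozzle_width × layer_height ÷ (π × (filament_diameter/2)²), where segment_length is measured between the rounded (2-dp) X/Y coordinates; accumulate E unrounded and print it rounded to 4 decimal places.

At z = 4.32 mm: the cube is present — its section is the full 19.5×29.5 rectangle; the cone at (2.5, 9) (r1=4→r2=2) has section circumradius 3.537 here — a regular 16-gon; the cube at (-4, 9) (footprint 25×5) is included at this height; the cylinder at (-3.5, 14.5) is absent (z outside [5.5, 28.5]); Combining (union): the regions partially overlap (shared area 134.14 mm²), so overlapping operands fuse into one piece — 1 connected region. The outline is a single polygon with 14 vertices. Extrusion per mm of travel: 0.4 × 0.24 / (π × 0.875²) = 0.039912. Accumulating E over each segment gives final E = 4.3193.

G0 X-4.00 Y9.00 Z4.32
G1 X-1.04 Y9.00 E0.1181
G1 X-0.77 Y7.65 E0.1731
G1 X0.00 Y6.50 E0.2283
G1 X0.00 Y0.00 E0.4878
G1 X19.50 Y0.00 E1.2660
G1 X19.50 Y9.00 E1.6253
G1 X21.00 Y9.00 E1.6851
G1 X21.00 Y14.00 E1.8847
G1 X19.50 Y14.00 E1.9445
G1 X19.50 Y29.50 E2.5632
G1 X0.00 Y29.50 E3.3415
G1 X0.00 Y14.00 E3.9601
G1 X-4.00 Y14.00 E4.1198
G1 X-4.00 Y9.00 E4.3193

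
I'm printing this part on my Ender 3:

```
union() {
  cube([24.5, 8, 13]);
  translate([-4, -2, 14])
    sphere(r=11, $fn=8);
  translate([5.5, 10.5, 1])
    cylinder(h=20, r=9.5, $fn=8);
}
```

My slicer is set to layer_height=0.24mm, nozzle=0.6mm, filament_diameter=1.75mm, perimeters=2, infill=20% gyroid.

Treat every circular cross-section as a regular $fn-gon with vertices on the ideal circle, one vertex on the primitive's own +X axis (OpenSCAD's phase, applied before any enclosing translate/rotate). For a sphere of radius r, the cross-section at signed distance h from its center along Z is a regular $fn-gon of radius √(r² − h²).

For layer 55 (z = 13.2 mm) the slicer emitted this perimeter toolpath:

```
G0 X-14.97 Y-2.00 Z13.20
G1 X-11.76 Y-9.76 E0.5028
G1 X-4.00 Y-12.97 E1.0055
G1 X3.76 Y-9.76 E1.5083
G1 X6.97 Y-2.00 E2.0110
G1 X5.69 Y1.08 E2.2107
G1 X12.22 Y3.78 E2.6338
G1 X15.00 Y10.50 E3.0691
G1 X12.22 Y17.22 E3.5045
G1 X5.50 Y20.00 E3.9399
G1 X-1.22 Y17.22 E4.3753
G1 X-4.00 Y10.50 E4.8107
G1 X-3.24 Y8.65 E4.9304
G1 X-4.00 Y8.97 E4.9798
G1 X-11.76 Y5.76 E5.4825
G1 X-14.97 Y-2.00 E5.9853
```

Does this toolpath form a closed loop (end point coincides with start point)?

Start point (G0): (-14.97, -2.00). End point (last G1): the path returns to the start — closed.

yes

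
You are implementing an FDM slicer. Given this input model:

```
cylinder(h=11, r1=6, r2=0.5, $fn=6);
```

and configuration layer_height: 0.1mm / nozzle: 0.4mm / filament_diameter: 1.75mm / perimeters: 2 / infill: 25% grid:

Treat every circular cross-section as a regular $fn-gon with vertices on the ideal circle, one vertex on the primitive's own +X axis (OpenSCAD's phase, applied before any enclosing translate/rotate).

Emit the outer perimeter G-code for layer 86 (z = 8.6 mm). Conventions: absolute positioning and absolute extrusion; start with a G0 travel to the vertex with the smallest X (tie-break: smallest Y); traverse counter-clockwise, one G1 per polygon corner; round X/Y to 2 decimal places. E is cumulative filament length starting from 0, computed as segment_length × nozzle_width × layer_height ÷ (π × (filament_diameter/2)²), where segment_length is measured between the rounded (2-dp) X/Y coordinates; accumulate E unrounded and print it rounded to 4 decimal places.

At z = 8.6 mm: the cone (r1=6→r2=0.5) has section circumradius 1.700 here — a regular 6-gon. The outline is a single polygon with 6 vertices. Extrusion per mm of travel: 0.4 × 0.1 / (π × 0.875²) = 0.016630. Accumulating E over each segment gives final E = 0.1695.

G0 X-1.70 Y0.00 Z8.60
G1 X-0.85 Y-1.47 E0.0282
G1 X0.85 Y-1.47 E0.0565
G1 X1.70 Y0.00 E0.0847
G1 X0.85 Y1.47 E0.1130
G1 X-0.85 Y1.47 E0.1413
G1 X-1.70 Y0.00 E0.1695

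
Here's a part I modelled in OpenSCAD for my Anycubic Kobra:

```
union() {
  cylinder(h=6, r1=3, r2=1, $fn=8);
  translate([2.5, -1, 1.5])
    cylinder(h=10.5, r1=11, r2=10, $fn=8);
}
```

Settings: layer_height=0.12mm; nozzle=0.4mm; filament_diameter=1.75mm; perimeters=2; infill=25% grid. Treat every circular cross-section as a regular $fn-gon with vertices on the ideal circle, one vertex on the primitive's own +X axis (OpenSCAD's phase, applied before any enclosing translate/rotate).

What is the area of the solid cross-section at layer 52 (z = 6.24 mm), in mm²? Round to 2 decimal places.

At z = 6.24 mm: the cone does not reach this height (z outside [0, 6]); the cone at (2.5, -1) (r1=11→r2=10) has section circumradius 10.549 here — a regular 8-gon (area = (8/2)·10.549²·sin(360°/8) = 314.73 mm²); Combining (union): only the cone at (2.5, -1) is present, so the union is just that shape — area = 314.73 mm². Overall, the cross-section is a single solid region. Net area = 314.73 mm².

314.73 mm²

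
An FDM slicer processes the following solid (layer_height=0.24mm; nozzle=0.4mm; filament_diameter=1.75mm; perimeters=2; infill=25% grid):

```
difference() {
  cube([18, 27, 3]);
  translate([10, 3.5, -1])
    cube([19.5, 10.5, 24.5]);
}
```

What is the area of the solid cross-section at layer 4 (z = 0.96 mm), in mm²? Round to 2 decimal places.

402.00 mm²

At z = 0.96 mm: the cube (footprint 18×27) is included at this height (area 486.00 mm²); the cube at (10, 3.5) is present — its section is the full 19.5×10.5 rectangle (area 204.75 mm²); Taking the first minus the rest: starting from the 18×27 cube (486.00 mm²), the 19.5×10.5 cube at (10, 3.5) partially overlaps it — only the 84.00 mm² overlap (of its 204.75 mm²) is removed, clipping the outline — area = 402.00 mm². Overall, the cross-section is a single solid region. Net area = 402.00 mm².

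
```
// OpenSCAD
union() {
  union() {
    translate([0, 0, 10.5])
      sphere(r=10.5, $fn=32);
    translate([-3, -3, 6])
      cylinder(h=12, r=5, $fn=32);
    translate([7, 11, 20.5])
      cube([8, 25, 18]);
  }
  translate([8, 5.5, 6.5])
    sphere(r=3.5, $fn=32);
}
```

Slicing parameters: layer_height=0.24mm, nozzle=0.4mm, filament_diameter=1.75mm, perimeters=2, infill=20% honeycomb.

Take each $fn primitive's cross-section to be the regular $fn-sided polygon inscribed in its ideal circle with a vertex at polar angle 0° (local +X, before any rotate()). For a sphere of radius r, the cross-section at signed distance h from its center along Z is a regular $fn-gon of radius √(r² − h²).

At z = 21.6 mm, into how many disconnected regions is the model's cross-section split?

At z = 21.6 mm: the sphere does not reach this height (|z−center|=11.100 > r=10.5); the cylinder at (-3, -3) is absent (z outside [6, 18]); the cube at (7, 11) (footprint 8×25) is included at this height; Merging all regions: only the 8×25 cube at (7, 11) is present, so the union is just that shape — 1 connected region; the sphere at (8, 5.5) is absent (|z−center|=15.100 > r=3.5); Merging all regions: only that combined region is present, so the union is just that shape — 1 connected region. The result has 1 disconnected region.

1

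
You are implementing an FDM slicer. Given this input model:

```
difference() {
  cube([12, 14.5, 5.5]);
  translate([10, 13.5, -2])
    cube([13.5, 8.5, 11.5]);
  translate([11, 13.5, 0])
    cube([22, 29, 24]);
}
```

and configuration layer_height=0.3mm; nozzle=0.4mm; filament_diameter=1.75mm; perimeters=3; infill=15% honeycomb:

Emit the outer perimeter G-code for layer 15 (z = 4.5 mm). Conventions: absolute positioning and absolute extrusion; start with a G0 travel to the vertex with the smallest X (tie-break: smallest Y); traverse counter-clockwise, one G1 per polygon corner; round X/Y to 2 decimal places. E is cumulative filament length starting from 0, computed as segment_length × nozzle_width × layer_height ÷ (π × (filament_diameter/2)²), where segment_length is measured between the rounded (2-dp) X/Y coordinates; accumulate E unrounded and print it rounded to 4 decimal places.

G0 X0.00 Y0.00 Z4.50
G1 X12.00 Y0.00 E0.5987
G1 X12.00 Y13.50 E1.2722
G1 X10.00 Y13.50 E1.3720
G1 X10.00 Y14.50 E1.4219
G1 X0.00 Y14.50 E1.9208
G1 X0.00 Y0.00 E2.6442

At z = 4.5 mm: the 12×14.5 cube contributes its full rectangle; the 13.5×8.5 cube at (10, 13.5) contributes its full rectangle; the 22×29 cube at (11, 13.5) contributes its full rectangle; Subtracting the remaining from the first: starting from the 12×14.5 cube, the 13.5×8.5 cube at (10, 13.5) partially overlaps it — only the 2.00 mm² overlap (of its 114.75 mm²) is removed, clipping the outline; the 22×29 cube at (11, 13.5) misses the remaining region (no effect) — 1 connected region. The outline is a single polygon with 6 vertices. Extrusion per mm of travel: 0.4 × 0.3 / (π × 0.875²) = 0.049890. Accumulating E over each segment gives final E = 2.6442.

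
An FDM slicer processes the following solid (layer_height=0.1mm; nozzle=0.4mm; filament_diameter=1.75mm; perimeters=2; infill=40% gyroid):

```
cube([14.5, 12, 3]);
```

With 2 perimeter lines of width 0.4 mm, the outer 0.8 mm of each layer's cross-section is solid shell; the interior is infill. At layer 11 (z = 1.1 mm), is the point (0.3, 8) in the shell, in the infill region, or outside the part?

shell

At z = 1.1 mm: the cube (footprint 14.5×12) is included at this height. Overall, the cross-section is a single solid region. The nearest boundary edge runs (0.00, 12.00)→(0.00, 0.00); distance from the point to it = 0.30 mm. The point is inside the cross-section, 0.30 mm from the nearest boundary — within the 0.8 mm shell band (2 × 0.4).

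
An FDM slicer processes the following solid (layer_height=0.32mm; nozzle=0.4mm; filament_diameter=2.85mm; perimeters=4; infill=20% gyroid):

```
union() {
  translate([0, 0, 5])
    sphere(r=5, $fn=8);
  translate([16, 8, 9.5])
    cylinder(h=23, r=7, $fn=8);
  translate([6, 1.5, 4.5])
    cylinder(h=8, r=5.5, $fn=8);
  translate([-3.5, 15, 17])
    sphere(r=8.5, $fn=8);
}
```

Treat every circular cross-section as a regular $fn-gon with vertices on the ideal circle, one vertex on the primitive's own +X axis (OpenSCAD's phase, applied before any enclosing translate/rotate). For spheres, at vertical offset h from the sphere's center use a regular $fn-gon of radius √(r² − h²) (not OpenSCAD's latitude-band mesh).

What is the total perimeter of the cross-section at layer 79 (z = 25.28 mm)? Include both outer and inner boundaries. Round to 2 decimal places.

54.62 mm

At z = 25.28 mm: the sphere is absent (|z−center|=20.280 > r=5); the r=7 cylinder at (16, 8) gives a regular 8-gon of circumradius 7 (constant along its height) (perimeter = 2·8·7.000·sin(180°/8) = 42.86 mm); the cylinder at (6, 1.5) does not reach this height (z outside [4.5, 12.5]); the sphere at (-3.5, 15): section is a regular 8-gon, circumradius = √(r²−h²) = √(8.5²−8.28²) = 1.921 (perimeter = 2·8·1.921·sin(180°/8) = 11.76 mm); Taking the union: the 2 present regions are separate (no shared area or edge), so areas and boundary lengths simply add and each stays a separate island — boundary = 54.62 mm. Overall, the cross-section has 2 separate islands. Total boundary length (outer) = 54.62 mm.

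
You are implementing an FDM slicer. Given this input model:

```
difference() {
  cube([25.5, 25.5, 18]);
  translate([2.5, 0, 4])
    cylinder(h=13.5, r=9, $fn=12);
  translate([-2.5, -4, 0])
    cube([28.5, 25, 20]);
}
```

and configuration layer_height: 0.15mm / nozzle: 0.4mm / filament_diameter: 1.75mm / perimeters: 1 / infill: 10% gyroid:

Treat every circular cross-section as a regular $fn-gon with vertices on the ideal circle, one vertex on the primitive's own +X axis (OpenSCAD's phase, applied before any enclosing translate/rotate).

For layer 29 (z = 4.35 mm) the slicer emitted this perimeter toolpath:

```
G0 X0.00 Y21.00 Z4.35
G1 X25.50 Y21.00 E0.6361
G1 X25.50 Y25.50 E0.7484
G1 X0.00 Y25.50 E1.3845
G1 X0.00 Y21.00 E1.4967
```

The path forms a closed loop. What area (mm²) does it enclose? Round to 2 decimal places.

Apply the shoelace formula to the sequence of (X, Y) vertices; enclosed area = 114.75 mm².

114.75 mm²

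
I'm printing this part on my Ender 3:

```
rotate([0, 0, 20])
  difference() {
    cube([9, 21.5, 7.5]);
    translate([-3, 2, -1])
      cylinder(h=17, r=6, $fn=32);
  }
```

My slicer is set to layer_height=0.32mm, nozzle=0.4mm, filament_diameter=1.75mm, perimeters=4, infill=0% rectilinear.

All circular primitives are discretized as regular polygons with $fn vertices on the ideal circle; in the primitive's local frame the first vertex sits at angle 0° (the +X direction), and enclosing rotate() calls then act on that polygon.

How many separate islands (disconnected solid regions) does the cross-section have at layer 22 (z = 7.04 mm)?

At z = 7.04 mm: the cube is present — its section is the full 9×21.5 rectangle; the r=6 cylinder at (-3, 2) contributes a regular 32-gon of circumradius 6; Subtracting the remaining from the first: starting from the 9×21.5 cube, the r=6 cylinder at (-3, 2) partially overlaps it — only the 16.67 mm² overlap (of its 112.37 mm²) is removed, clipping the outline — 1 connected region; (rotated 20° about Z; rotation is an isometry so areas/perimeters/island counts are preserved). Overall, the cross-section is a single solid region. Island count = 1.

1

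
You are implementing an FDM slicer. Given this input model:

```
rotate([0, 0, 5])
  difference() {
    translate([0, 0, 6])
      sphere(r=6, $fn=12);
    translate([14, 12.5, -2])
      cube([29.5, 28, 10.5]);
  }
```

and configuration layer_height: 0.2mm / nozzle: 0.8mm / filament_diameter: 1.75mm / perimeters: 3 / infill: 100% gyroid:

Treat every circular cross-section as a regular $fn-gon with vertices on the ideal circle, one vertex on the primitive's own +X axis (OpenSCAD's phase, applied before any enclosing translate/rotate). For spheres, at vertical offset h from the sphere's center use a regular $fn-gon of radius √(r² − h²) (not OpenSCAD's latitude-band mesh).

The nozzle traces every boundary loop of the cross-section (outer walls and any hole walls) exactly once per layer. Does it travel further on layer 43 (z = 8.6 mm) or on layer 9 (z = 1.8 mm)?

Layer 43 (z = 8.6): the r=6 sphere contributes a regular 12-gon of circumradius √(6²−2.6²) = 5.407 (perimeter = 2·12·5.407·sin(180°/12) = 33.59 mm); the cube at (14, 12.5) is not intersected at this z (z outside [-2, 8.5]); After the difference (first − rest): none of the subtracted shapes is present at this height, so the r=6 sphere is unchanged — boundary = 33.59 mm; (rotated 5° about Z; rotation is an isometry so areas/perimeters/island counts are preserved). So its perimeter = 33.59 mm. Layer 9 (z = 1.8): the r=6 sphere slices to a regular 12-gon of circumradius 4.285 (√(r²−h²) with h=4.2 from center) (perimeter = 2·12·4.285·sin(180°/12) = 26.62 mm); the 29.5×28 cube at (14, 12.5) contributes its full rectangle (perimeter 115.00 mm); After the difference (first − rest): starting from the r=6 sphere, the 29.5×28 cube at (14, 12.5) misses the remaining region (no effect) — boundary = 26.62 mm; (rotated 5° about Z; rotation is an isometry so areas/perimeters/island counts are preserved). So its perimeter = 26.62 mm. Layer 43 is larger (33.59 vs 26.62 mm).

layer 43 (z = 8.6 mm)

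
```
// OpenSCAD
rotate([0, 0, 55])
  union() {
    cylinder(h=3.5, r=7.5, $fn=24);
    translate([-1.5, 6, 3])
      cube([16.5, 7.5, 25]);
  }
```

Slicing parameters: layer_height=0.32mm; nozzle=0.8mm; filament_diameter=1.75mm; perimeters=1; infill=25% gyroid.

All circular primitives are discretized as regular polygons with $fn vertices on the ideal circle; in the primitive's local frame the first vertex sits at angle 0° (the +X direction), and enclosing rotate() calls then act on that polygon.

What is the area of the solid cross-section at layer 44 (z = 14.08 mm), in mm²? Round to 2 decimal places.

123.75 mm²

At z = 14.08 mm: the cylinder is not intersected at this z (z outside [0, 3.5]); the cube at (-1.5, 6) (footprint 16.5×7.5) is included at this height (area 123.75 mm²); Taking the union: only the 16.5×7.5 cube at (-1.5, 6) is present, so the union is just that shape — area = 123.75 mm²; (whole slice rotated 55° about Z — lengths, areas and connectivity unchanged). Overall, the cross-section is a single solid region. Net area = 123.75 mm².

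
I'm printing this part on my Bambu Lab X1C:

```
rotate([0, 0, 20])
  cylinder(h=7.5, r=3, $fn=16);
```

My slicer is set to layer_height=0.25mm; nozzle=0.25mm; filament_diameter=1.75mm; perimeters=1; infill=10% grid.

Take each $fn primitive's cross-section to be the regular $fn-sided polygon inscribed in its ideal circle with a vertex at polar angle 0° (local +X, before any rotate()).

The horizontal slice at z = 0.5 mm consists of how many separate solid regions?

1

At z = 0.5 mm: the r=3 cylinder gives a regular 16-gon of circumradius 3 (constant along its height); (whole slice rotated 20° about Z — lengths, areas and connectivity unchanged). The result has 1 disconnected region.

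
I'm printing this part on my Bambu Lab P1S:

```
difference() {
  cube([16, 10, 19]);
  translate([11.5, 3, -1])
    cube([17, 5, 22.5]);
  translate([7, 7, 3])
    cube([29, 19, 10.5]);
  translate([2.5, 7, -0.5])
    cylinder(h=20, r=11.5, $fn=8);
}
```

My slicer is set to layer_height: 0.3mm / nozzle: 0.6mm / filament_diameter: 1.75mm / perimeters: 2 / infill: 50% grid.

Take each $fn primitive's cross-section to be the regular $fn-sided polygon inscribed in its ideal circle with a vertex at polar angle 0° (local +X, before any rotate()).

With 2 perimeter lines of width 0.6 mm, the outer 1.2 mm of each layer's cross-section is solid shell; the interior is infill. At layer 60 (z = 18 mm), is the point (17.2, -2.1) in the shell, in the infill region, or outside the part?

At z = 18 mm: the cube (footprint 16×10) is included at this height; the cube at (11.5, 3) (footprint 17×5) is included at this height; the cube at (7, 7) is not intersected at this z (z outside [3, 13.5]); the r=11.5 cylinder at (2.5, 7) gives a regular 8-gon of circumradius 11.5 (constant along its height); Taking the first minus the rest: starting from the 16×10 cube, the 17×5 cube at (11.5, 3) partially overlaps it — only the 22.50 mm² overlap (of its 85.00 mm²) is removed, clipping the outline; the r=11.5 cylinder at (2.5, 7) partially overlaps it — only the 119.01 mm² overlap (of its 374.06 mm²) is removed, clipping the outline — 2 connected regions. Overall, the cross-section has 2 separate islands. The nearest boundary edge runs (16.00, 3.00)→(16.00, 0.00); distance from the point to it = 2.42 mm. The point is not inside any of the regions above, so it lies outside the cross-section (2.42 mm from the nearest boundary).

outside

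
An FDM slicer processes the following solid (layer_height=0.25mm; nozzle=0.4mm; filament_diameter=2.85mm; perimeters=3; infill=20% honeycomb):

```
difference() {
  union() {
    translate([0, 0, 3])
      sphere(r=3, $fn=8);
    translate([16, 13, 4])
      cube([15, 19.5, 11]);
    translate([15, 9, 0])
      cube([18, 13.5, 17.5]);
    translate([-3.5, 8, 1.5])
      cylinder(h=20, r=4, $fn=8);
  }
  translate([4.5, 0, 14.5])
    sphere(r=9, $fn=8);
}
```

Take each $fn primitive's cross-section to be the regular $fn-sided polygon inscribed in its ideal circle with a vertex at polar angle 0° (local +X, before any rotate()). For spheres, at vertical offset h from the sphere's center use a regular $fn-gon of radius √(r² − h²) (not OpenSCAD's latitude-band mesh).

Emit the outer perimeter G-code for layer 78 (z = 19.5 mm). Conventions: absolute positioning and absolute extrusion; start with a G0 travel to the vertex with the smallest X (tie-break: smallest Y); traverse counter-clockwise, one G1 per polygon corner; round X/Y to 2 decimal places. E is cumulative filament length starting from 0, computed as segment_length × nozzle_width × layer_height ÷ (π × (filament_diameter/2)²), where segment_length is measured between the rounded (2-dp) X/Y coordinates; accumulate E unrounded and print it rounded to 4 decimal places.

G0 X-7.50 Y8.00 Z19.50
G1 X-6.33 Y5.17 E0.0480
G1 X-3.50 Y4.00 E0.0960
G1 X-0.88 Y5.09 E0.1405
G1 X-0.79 Y5.29 E0.1439
G1 X-0.59 Y5.38 E0.1474
G1 X0.50 Y8.00 E0.1918
G1 X-0.67 Y10.83 E0.2398
G1 X-3.50 Y12.00 E0.2879
G1 X-6.33 Y10.83 E0.3359
G1 X-7.50 Y8.00 E0.3839

At z = 19.5 mm: the sphere is not intersected at this z (|z−center|=16.500 > r=3); the cube at (16, 13) does not reach this height (z outside [4, 15]); the cube at (15, 9) is not intersected at this z (z outside [0, 17.5]); the r=4 cylinder at (-3.5, 8) gives a regular 8-gon of circumradius 4 (constant along its height); Combining (union): only the r=4 cylinder at (-3.5, 8) is present, so the union is just that shape — 1 connected region; the r=9 sphere at (4.5, 0) contributes a regular 8-gon of circumradius √(9²−5²) = 7.483; Subtracting the remaining from the first: starting from the result so far, the r=9 sphere at (4.5, 0) partially overlaps it — only the 0.03 mm² overlap (of its 158.39 mm²) is removed, clipping the outline — 1 connected region. The outline is a single polygon with 10 vertices. Extrusion per mm of travel: 0.4 × 0.25 / (π × 1.425²) = 0.015675. Accumulating E over each segment gives final E = 0.3839.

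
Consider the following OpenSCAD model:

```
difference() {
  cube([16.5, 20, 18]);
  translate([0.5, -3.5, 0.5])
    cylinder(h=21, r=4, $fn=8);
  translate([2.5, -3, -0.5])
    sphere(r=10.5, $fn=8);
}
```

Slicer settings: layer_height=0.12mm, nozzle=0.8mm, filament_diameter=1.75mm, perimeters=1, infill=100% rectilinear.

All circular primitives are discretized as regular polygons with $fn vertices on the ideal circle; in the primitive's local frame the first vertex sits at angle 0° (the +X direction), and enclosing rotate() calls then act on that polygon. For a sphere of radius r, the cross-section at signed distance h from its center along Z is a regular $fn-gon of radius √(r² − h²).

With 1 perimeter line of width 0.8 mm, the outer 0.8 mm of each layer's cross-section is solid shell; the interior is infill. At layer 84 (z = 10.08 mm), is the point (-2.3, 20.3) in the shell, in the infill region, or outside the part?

outside

At z = 10.08 mm: the cube (footprint 16.5×20) is included at this height; the cylinder at (0.5, -3.5): section is a regular 8-gon, circumradius r=4; the sphere at (2.5, -3) does not reach this height (|z−center|=10.580 > r=10.5); Taking the first minus the rest: starting from the 16.5×20 cube, the r=4 cylinder at (0.5, -3.5) partially overlaps it — only the 0.50 mm² overlap (of its 45.25 mm²) is removed, clipping the outline — 1 connected region. Overall, the cross-section is a single solid region. The nearest boundary edge runs (0.00, 20.00)→(16.50, 20.00); distance from the point to it = 2.32 mm. The point is not inside any of the regions above, so it lies outside the cross-section (2.32 mm from the nearest boundary).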